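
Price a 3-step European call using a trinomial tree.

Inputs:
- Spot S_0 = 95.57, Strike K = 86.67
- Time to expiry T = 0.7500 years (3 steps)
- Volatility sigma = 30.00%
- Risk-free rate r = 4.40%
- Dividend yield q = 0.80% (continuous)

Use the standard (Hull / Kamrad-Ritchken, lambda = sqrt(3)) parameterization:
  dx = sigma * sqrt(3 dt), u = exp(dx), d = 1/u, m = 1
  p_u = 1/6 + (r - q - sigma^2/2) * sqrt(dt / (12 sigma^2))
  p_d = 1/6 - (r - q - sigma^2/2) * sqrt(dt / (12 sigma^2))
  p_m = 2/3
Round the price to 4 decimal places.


Answer: Price = V(0,0) = 16.0750

Derivation:
dt = T/N = 0.250000; dx = sigma*sqrt(3*dt) = 0.259808
u = exp(dx) = 1.296681; d = 1/u = 0.771200
p_u = 0.162337, p_m = 0.666667, p_d = 0.170997
Discount per step: exp(-r*dt) = 0.989060
Stock lattice S(k, j) with j the centered position index:
  k=0: S(0,+0) = 95.5700
  k=1: S(1,-1) = 73.7036; S(1,+0) = 95.5700; S(1,+1) = 123.9238
  k=2: S(2,-2) = 56.8402; S(2,-1) = 73.7036; S(2,+0) = 95.5700; S(2,+1) = 123.9238; S(2,+2) = 160.6895
  k=3: S(3,-3) = 43.8352; S(3,-2) = 56.8402; S(3,-1) = 73.7036; S(3,+0) = 95.5700; S(3,+1) = 123.9238; S(3,+2) = 160.6895; S(3,+3) = 208.3630
Terminal payoffs V(N, j) = max(S_T - K, 0):
  V(3,-3) = 0.000000; V(3,-2) = 0.000000; V(3,-1) = 0.000000; V(3,+0) = 8.900000; V(3,+1) = 37.253766; V(3,+2) = 74.019544; V(3,+3) = 121.693016
Backward induction: V(k, j) = exp(-r*dt) * [p_u * V(k+1, j+1) + p_m * V(k+1, j) + p_d * V(k+1, j-1)]
  V(2,-2) = exp(-r*dt) * [p_u*0.000000 + p_m*0.000000 + p_d*0.000000] = 0.000000
  V(2,-1) = exp(-r*dt) * [p_u*8.900000 + p_m*0.000000 + p_d*0.000000] = 1.428990
  V(2,+0) = exp(-r*dt) * [p_u*37.253766 + p_m*8.900000 + p_d*0.000000] = 11.849912
  V(2,+1) = exp(-r*dt) * [p_u*74.019544 + p_m*37.253766 + p_d*8.900000] = 37.953993
  V(2,+2) = exp(-r*dt) * [p_u*121.693016 + p_m*74.019544 + p_d*37.253766] = 74.646219
  V(1,-1) = exp(-r*dt) * [p_u*11.849912 + p_m*1.428990 + p_d*0.000000] = 2.844867
  V(1,+0) = exp(-r*dt) * [p_u*37.953993 + p_m*11.849912 + p_d*1.428990] = 14.149115
  V(1,+1) = exp(-r*dt) * [p_u*74.646219 + p_m*37.953993 + p_d*11.849912] = 39.015232
  V(0,+0) = exp(-r*dt) * [p_u*39.015232 + p_m*14.149115 + p_d*2.844867] = 16.075003


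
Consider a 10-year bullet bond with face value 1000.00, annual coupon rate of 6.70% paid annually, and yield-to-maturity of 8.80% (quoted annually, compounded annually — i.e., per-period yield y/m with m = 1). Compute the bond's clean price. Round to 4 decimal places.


Coupon per period c = face * coupon_rate / m = 67.000000
Periods per year m = 1; per-period yield y/m = 0.088000
Number of cashflows N = 10
Cashflows (t years, CF_t, discount factor 1/(1+y/m)^(m*t), PV):
  t = 1.0000: CF_t = 67.000000, DF = 0.919118, PV = 61.580882
  t = 2.0000: CF_t = 67.000000, DF = 0.844777, PV = 56.600076
  t = 3.0000: CF_t = 67.000000, DF = 0.776450, PV = 52.022128
  t = 4.0000: CF_t = 67.000000, DF = 0.713649, PV = 47.814456
  t = 5.0000: CF_t = 67.000000, DF = 0.655927, PV = 43.947111
  t = 6.0000: CF_t = 67.000000, DF = 0.602874, PV = 40.392565
  t = 7.0000: CF_t = 67.000000, DF = 0.554112, PV = 37.125519
  t = 8.0000: CF_t = 67.000000, DF = 0.509294, PV = 34.122720
  t = 9.0000: CF_t = 67.000000, DF = 0.468101, PV = 31.362794
  t = 10.0000: CF_t = 1067.000000, DF = 0.430240, PV = 459.066356
Price P = sum_t PV_t = 864.034607

Answer: Price = 864.0346


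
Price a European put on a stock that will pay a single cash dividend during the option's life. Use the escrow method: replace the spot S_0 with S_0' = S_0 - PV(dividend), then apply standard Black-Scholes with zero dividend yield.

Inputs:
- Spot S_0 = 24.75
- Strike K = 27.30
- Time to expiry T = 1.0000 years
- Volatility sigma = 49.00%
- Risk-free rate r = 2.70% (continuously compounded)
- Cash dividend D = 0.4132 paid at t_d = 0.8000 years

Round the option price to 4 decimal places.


Answer: Price = 6.1178

Derivation:
PV(D) = D * exp(-r * t_d) = 0.4132 * 0.97863161 = 0.40437058
S_0' = S_0 - PV(D) = 24.7500 - 0.40437058 = 24.34562942
d1 = (ln(S_0'/K) + (r + sigma^2/2)*T) / (sigma*sqrt(T)) = 0.06635845
d2 = d1 - sigma*sqrt(T) = -0.42364155
exp(-rT) = 0.97336124
N(-d1) = 0.47354622; N(-d2) = 0.66408638
P = K * exp(-rT) * N(-d2) - S_0' * N(-d1) = 27.3000 * 0.97336124 * 0.66408638 - 24.34562942 * 0.47354622 = 6.1178


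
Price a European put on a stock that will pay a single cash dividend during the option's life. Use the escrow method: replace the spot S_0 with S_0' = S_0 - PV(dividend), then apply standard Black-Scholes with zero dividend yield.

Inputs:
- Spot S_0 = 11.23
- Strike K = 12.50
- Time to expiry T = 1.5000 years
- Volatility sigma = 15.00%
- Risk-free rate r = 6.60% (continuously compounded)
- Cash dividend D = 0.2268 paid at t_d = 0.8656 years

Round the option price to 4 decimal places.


PV(D) = D * exp(-r * t_d) = 0.2268 * 0.94447166 = 0.21420617
S_0' = S_0 - PV(D) = 11.2300 - 0.21420617 = 11.01579383
d1 = (ln(S_0'/K) + (r + sigma^2/2)*T) / (sigma*sqrt(T)) = -0.05728322
d2 = d1 - sigma*sqrt(T) = -0.24099495
exp(-rT) = 0.90574271
N(-d1) = 0.52284020; N(-d2) = 0.59522048
P = K * exp(-rT) * N(-d2) - S_0' * N(-d1) = 12.5000 * 0.90574271 * 0.59522048 - 11.01579383 * 0.52284020 = 0.9795

Answer: Price = 0.9795


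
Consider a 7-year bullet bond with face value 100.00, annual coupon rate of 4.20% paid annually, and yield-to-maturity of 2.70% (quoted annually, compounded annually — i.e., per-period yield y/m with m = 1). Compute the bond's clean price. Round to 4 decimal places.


Answer: Price = 109.4520

Derivation:
Coupon per period c = face * coupon_rate / m = 4.200000
Periods per year m = 1; per-period yield y/m = 0.027000
Number of cashflows N = 7
Cashflows (t years, CF_t, discount factor 1/(1+y/m)^(m*t), PV):
  t = 1.0000: CF_t = 4.200000, DF = 0.973710, PV = 4.089581
  t = 2.0000: CF_t = 4.200000, DF = 0.948111, PV = 3.982066
  t = 3.0000: CF_t = 4.200000, DF = 0.923185, PV = 3.877376
  t = 4.0000: CF_t = 4.200000, DF = 0.898914, PV = 3.775440
  t = 5.0000: CF_t = 4.200000, DF = 0.875282, PV = 3.676183
  t = 6.0000: CF_t = 4.200000, DF = 0.852270, PV = 3.579535
  t = 7.0000: CF_t = 104.200000, DF = 0.829864, PV = 86.471823
Price P = sum_t PV_t = 109.452003


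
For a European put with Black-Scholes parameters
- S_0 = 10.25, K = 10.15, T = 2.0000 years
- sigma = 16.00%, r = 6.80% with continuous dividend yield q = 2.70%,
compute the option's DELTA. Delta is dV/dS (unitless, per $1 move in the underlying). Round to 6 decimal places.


d1 = 0.5188572788; d2 = 0.2925831088
phi(d1) = 0.3486994261; exp(-qT) = 0.9474321065; exp(-rT) = 0.8728426325
N(-d1) = 0.3019301356
Delta = -exp(-qT) * N(-d1) = -0.9474321065 * 0.3019301356 = -0.286058

Answer: Delta = -0.286058


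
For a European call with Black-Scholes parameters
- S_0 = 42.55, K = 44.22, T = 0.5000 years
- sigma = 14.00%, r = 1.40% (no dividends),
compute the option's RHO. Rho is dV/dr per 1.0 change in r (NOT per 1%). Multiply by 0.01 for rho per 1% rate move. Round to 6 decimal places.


Answer: Rho = 7.828555

Derivation:
d1 = -0.2686735089; d2 = -0.3676684583
phi(d1) = 0.3848001154; exp(-qT) = 1.0000000000; exp(-rT) = 0.9930244429
N(d2) = 0.3565602311
Rho = K*T*exp(-rT)*N(d2) = 44.2200 * 0.5000 * 0.9930244429 * 0.3565602311 = 7.828555


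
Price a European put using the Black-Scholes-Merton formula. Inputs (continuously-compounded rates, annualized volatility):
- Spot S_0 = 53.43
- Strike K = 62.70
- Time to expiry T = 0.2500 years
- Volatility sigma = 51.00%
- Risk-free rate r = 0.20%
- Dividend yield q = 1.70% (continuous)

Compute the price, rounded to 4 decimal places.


d1 = (ln(S/K) + (r - q + 0.5*sigma^2) * T) / (sigma * sqrt(T)) = -0.51461397
d2 = d1 - sigma * sqrt(T) = -0.76961397
exp(-rT) = 0.99950012; exp(-qT) = 0.99575902
P = K * exp(-rT) * N(-d2) - S_0 * exp(-qT) * N(-d1)
N(-d1) = 0.69658860; N(-d2) = 0.77923554
P = 62.7000 * 0.99950012 * 0.77923554 - 53.4300 * 0.99575902 * 0.69658860 = 11.7728

Answer: Price = 11.7728


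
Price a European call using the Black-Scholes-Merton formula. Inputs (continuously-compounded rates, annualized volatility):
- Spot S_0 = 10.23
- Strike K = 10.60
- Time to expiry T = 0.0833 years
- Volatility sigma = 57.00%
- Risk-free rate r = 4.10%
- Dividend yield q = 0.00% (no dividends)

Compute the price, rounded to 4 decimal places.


Answer: Price = 0.5276

Derivation:
d1 = (ln(S/K) + (r - q + 0.5*sigma^2) * T) / (sigma * sqrt(T)) = -0.11295253
d2 = d1 - sigma * sqrt(T) = -0.27746444
exp(-rT) = 0.99659053; exp(-qT) = 1.00000000
C = S_0 * exp(-qT) * N(d1) - K * exp(-rT) * N(d2)
N(d1) = 0.45503410; N(d2) = 0.39071175
C = 10.2300 * 1.00000000 * 0.45503410 - 10.6000 * 0.99659053 * 0.39071175 = 0.5276


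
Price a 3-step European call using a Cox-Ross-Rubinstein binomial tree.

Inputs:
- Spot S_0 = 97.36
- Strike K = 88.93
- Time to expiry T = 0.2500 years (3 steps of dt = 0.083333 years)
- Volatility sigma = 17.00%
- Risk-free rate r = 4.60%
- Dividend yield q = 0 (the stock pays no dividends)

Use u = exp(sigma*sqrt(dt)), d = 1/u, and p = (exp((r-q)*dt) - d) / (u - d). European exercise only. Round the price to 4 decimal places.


dt = T/N = 0.083333
u = exp(sigma*sqrt(dt)) = 1.050299; d = 1/u = 0.952110
p = (exp((r-q)*dt) - d) / (u - d) = 0.526849
Discount per step: exp(-r*dt) = 0.996174
Stock lattice S(k, i) with i counting down-moves:
  k=0: S(0,0) = 97.3600
  k=1: S(1,0) = 102.2571; S(1,1) = 92.6974
  k=2: S(2,0) = 107.4005; S(2,1) = 97.3600; S(2,2) = 88.2581
  k=3: S(3,0) = 112.8026; S(3,1) = 102.2571; S(3,2) = 92.6974; S(3,3) = 84.0314
Terminal payoffs V(N, i) = max(S_T - K, 0):
  V(3,0) = 23.872643; V(3,1) = 13.327099; V(3,2) = 3.767423; V(3,3) = 0.000000
Backward induction: V(k, i) = exp(-r*dt) * [p * V(k+1, i) + (1-p) * V(k+1, i+1)].
  V(2,0) = exp(-r*dt) * [p*23.872643 + (1-p)*13.327099] = 18.810763
  V(2,1) = exp(-r*dt) * [p*13.327099 + (1-p)*3.767423] = 8.770246
  V(2,2) = exp(-r*dt) * [p*3.767423 + (1-p)*0.000000] = 1.977269
  V(1,0) = exp(-r*dt) * [p*18.810763 + (1-p)*8.770246] = 14.006289
  V(1,1) = exp(-r*dt) * [p*8.770246 + (1-p)*1.977269] = 5.534885
  V(0,0) = exp(-r*dt) * [p*14.006289 + (1-p)*5.534885] = 9.959784

Answer: Price = V(0,0) = 9.9598


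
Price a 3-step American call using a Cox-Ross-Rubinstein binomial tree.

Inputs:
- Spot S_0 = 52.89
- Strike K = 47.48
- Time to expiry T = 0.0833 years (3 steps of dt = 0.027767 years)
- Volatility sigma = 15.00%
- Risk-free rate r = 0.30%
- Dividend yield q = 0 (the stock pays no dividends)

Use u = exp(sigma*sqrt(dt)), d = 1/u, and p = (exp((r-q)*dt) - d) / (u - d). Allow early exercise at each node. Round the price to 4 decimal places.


Answer: Price = V(0,0) = 5.4219

Derivation:
dt = T/N = 0.027767
u = exp(sigma*sqrt(dt)) = 1.025310; d = 1/u = 0.975315
p = (exp((r-q)*dt) - d) / (u - d) = 0.495418
Discount per step: exp(-r*dt) = 0.999917
Stock lattice S(k, i) with i counting down-moves:
  k=0: S(0,0) = 52.8900
  k=1: S(1,0) = 54.2286; S(1,1) = 51.5844
  k=2: S(2,0) = 55.6012; S(2,1) = 52.8900; S(2,2) = 50.3110
  k=3: S(3,0) = 57.0084; S(3,1) = 54.2286; S(3,2) = 51.5844; S(3,3) = 49.0691
Terminal payoffs V(N, i) = max(S_T - K, 0):
  V(3,0) = 9.528438; V(3,1) = 6.748646; V(3,2) = 4.104399; V(3,3) = 1.589089
Backward induction: V(k, i) = exp(-r*dt) * [p * V(k+1, i) + (1-p) * V(k+1, i+1)]; then take max(V_cont, immediate exercise) for American.
  V(2,0) = exp(-r*dt) * [p*9.528438 + (1-p)*6.748646] = 8.125127; exercise = 8.121172; V(2,0) = max -> 8.125127
  V(2,1) = exp(-r*dt) * [p*6.748646 + (1-p)*4.104399] = 5.413955; exercise = 5.410000; V(2,1) = max -> 5.413955
  V(2,2) = exp(-r*dt) * [p*4.104399 + (1-p)*1.589089] = 2.834982; exercise = 2.831027; V(2,2) = max -> 2.834982
  V(1,0) = exp(-r*dt) * [p*8.125127 + (1-p)*5.413955] = 6.756555; exercise = 6.748646; V(1,0) = max -> 6.756555
  V(1,1) = exp(-r*dt) * [p*5.413955 + (1-p)*2.834982] = 4.112309; exercise = 4.104399; V(1,1) = max -> 4.112309
  V(0,0) = exp(-r*dt) * [p*6.756555 + (1-p)*4.112309] = 5.421864; exercise = 5.410000; V(0,0) = max -> 5.421864


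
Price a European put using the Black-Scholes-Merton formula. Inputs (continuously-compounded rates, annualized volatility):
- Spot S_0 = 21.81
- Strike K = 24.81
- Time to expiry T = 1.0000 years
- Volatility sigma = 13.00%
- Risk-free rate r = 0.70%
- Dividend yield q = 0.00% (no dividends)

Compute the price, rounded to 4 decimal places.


Answer: Price = 3.1090

Derivation:
d1 = (ln(S/K) + (r - q + 0.5*sigma^2) * T) / (sigma * sqrt(T)) = -0.87252475
d2 = d1 - sigma * sqrt(T) = -1.00252475
exp(-rT) = 0.99302444; exp(-qT) = 1.00000000
P = K * exp(-rT) * N(-d2) - S_0 * exp(-qT) * N(-d1)
N(-d1) = 0.80853891; N(-d2) = 0.84195489
P = 24.8100 * 0.99302444 * 0.84195489 - 21.8100 * 1.00000000 * 0.80853891 = 3.1090


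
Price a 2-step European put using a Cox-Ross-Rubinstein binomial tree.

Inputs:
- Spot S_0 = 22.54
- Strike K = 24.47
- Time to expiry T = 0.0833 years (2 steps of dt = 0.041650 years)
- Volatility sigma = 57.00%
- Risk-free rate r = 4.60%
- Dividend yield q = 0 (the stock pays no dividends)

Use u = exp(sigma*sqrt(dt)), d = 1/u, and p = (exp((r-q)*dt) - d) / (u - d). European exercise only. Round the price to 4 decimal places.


dt = T/N = 0.041650
u = exp(sigma*sqrt(dt)) = 1.123364; d = 1/u = 0.890184
p = (exp((r-q)*dt) - d) / (u - d) = 0.479175
Discount per step: exp(-r*dt) = 0.998086
Stock lattice S(k, i) with i counting down-moves:
  k=0: S(0,0) = 22.5400
  k=1: S(1,0) = 25.3206; S(1,1) = 20.0647
  k=2: S(2,0) = 28.4443; S(2,1) = 22.5400; S(2,2) = 17.8613
Terminal payoffs V(N, i) = max(K - S_T, 0):
  V(2,0) = 0.000000; V(2,1) = 1.930000; V(2,2) = 6.608697
Backward induction: V(k, i) = exp(-r*dt) * [p * V(k+1, i) + (1-p) * V(k+1, i+1)].
  V(1,0) = exp(-r*dt) * [p*0.000000 + (1-p)*1.930000] = 1.003268
  V(1,1) = exp(-r*dt) * [p*1.930000 + (1-p)*6.608697] = 4.358423
  V(0,0) = exp(-r*dt) * [p*1.003268 + (1-p)*4.358423] = 2.745451

Answer: Price = V(0,0) = 2.7455


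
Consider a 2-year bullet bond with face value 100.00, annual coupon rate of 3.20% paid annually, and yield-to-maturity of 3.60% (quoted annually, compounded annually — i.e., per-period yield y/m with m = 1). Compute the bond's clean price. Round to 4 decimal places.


Coupon per period c = face * coupon_rate / m = 3.200000
Periods per year m = 1; per-period yield y/m = 0.036000
Number of cashflows N = 2
Cashflows (t years, CF_t, discount factor 1/(1+y/m)^(m*t), PV):
  t = 1.0000: CF_t = 3.200000, DF = 0.965251, PV = 3.088803
  t = 2.0000: CF_t = 103.200000, DF = 0.931709, PV = 96.152413
Price P = sum_t PV_t = 99.241216

Answer: Price = 99.2412


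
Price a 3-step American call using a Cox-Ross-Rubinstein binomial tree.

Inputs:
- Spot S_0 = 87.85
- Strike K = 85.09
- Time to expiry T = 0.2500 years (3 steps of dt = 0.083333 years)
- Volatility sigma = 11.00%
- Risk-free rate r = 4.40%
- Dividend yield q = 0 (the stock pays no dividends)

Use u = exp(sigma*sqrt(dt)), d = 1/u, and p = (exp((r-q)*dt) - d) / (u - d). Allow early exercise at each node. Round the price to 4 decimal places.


dt = T/N = 0.083333
u = exp(sigma*sqrt(dt)) = 1.032264; d = 1/u = 0.968745
p = (exp((r-q)*dt) - d) / (u - d) = 0.549893
Discount per step: exp(-r*dt) = 0.996340
Stock lattice S(k, i) with i counting down-moves:
  k=0: S(0,0) = 87.8500
  k=1: S(1,0) = 90.6844; S(1,1) = 85.1042
  k=2: S(2,0) = 93.6102; S(2,1) = 87.8500; S(2,2) = 82.4442
  k=3: S(3,0) = 96.6304; S(3,1) = 90.6844; S(3,2) = 85.1042; S(3,3) = 79.8674
Terminal payoffs V(N, i) = max(S_T - K, 0):
  V(3,0) = 11.540421; V(3,1) = 5.594376; V(3,2) = 0.014214; V(3,3) = 0.000000
Backward induction: V(k, i) = exp(-r*dt) * [p * V(k+1, i) + (1-p) * V(k+1, i+1)]; then take max(V_cont, immediate exercise) for American.
  V(2,0) = exp(-r*dt) * [p*11.540421 + (1-p)*5.594376] = 8.831625; exercise = 8.520199; V(2,0) = max -> 8.831625
  V(2,1) = exp(-r*dt) * [p*5.594376 + (1-p)*0.014214] = 3.071425; exercise = 2.760000; V(2,1) = max -> 3.071425
  V(2,2) = exp(-r*dt) * [p*0.014214 + (1-p)*0.000000] = 0.007787; exercise = 0.000000; V(2,2) = max -> 0.007787
  V(1,0) = exp(-r*dt) * [p*8.831625 + (1-p)*3.071425] = 6.216087; exercise = 5.594376; V(1,0) = max -> 6.216087
  V(1,1) = exp(-r*dt) * [p*3.071425 + (1-p)*0.007787] = 1.686267; exercise = 0.014214; V(1,1) = max -> 1.686267
  V(0,0) = exp(-r*dt) * [p*6.216087 + (1-p)*1.686267] = 4.161897; exercise = 2.760000; V(0,0) = max -> 4.161897

Answer: Price = V(0,0) = 4.1619


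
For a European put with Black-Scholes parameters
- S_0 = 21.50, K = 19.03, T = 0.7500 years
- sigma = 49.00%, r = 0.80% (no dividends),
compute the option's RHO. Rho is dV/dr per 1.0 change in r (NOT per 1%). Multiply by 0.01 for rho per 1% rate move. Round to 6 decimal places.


Answer: Rho = -6.587425

Derivation:
d1 = 0.5138977162; d2 = 0.0895452684
phi(d1) = 0.3495935921; exp(-qT) = 1.0000000000; exp(-rT) = 0.9940179641
N(-d2) = 0.4643242895
Rho = -K*T*exp(-rT)*N(-d2) = -19.0300 * 0.7500 * 0.9940179641 * 0.4643242895 = -6.587425


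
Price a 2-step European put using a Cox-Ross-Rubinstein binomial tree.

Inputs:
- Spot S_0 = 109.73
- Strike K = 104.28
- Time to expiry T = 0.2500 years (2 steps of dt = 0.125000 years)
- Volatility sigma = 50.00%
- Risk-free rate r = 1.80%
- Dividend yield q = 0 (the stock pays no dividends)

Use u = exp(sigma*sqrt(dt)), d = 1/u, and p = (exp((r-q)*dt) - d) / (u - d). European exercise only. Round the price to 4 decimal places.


dt = T/N = 0.125000
u = exp(sigma*sqrt(dt)) = 1.193365; d = 1/u = 0.837967
p = (exp((r-q)*dt) - d) / (u - d) = 0.462259
Discount per step: exp(-r*dt) = 0.997753
Stock lattice S(k, i) with i counting down-moves:
  k=0: S(0,0) = 109.7300
  k=1: S(1,0) = 130.9479; S(1,1) = 91.9501
  k=2: S(2,0) = 156.2686; S(2,1) = 109.7300; S(2,2) = 77.0511
Terminal payoffs V(N, i) = max(K - S_T, 0):
  V(2,0) = 0.000000; V(2,1) = 0.000000; V(2,2) = 27.228856
Backward induction: V(k, i) = exp(-r*dt) * [p * V(k+1, i) + (1-p) * V(k+1, i+1)].
  V(1,0) = exp(-r*dt) * [p*0.000000 + (1-p)*0.000000] = 0.000000
  V(1,1) = exp(-r*dt) * [p*0.000000 + (1-p)*27.228856] = 14.609175
  V(0,0) = exp(-r*dt) * [p*0.000000 + (1-p)*14.609175] = 7.838302

Answer: Price = V(0,0) = 7.8383


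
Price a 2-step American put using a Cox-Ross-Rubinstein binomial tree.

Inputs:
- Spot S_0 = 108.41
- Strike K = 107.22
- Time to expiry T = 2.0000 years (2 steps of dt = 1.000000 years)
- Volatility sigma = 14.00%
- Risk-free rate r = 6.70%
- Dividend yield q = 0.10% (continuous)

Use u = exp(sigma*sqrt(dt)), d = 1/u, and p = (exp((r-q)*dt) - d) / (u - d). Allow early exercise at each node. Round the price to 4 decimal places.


Answer: Price = V(0,0) = 3.5434

Derivation:
dt = T/N = 1.000000
u = exp(sigma*sqrt(dt)) = 1.150274; d = 1/u = 0.869358
p = (exp((r-q)*dt) - d) / (u - d) = 0.707930
Discount per step: exp(-r*dt) = 0.935195
Stock lattice S(k, i) with i counting down-moves:
  k=0: S(0,0) = 108.4100
  k=1: S(1,0) = 124.7012; S(1,1) = 94.2471
  k=2: S(2,0) = 143.4405; S(2,1) = 108.4100; S(2,2) = 81.9345
Terminal payoffs V(N, i) = max(K - S_T, 0):
  V(2,0) = 0.000000; V(2,1) = 0.000000; V(2,2) = 25.285485
Backward induction: V(k, i) = exp(-r*dt) * [p * V(k+1, i) + (1-p) * V(k+1, i+1)]; then take max(V_cont, immediate exercise) for American.
  V(1,0) = exp(-r*dt) * [p*0.000000 + (1-p)*0.000000] = 0.000000; exercise = 0.000000; V(1,0) = max -> 0.000000
  V(1,1) = exp(-r*dt) * [p*0.000000 + (1-p)*25.285485] = 6.906546; exercise = 12.972874; V(1,1) = max -> 12.972874
  V(0,0) = exp(-r*dt) * [p*0.000000 + (1-p)*12.972874] = 3.543446; exercise = 0.000000; V(0,0) = max -> 3.543446


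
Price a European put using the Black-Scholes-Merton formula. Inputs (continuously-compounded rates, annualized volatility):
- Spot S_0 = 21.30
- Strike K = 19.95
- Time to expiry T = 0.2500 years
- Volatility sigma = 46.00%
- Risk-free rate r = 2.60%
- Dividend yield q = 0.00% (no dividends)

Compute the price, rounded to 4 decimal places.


d1 = (ln(S/K) + (r - q + 0.5*sigma^2) * T) / (sigma * sqrt(T)) = 0.42794752
d2 = d1 - sigma * sqrt(T) = 0.19794752
exp(-rT) = 0.99352108; exp(-qT) = 1.00000000
P = K * exp(-rT) * N(-d2) - S_0 * exp(-qT) * N(-d1)
N(-d1) = 0.33434466; N(-d2) = 0.42154306
P = 19.9500 * 0.99352108 * 0.42154306 - 21.3000 * 1.00000000 * 0.33434466 = 1.2338

Answer: Price = 1.2338


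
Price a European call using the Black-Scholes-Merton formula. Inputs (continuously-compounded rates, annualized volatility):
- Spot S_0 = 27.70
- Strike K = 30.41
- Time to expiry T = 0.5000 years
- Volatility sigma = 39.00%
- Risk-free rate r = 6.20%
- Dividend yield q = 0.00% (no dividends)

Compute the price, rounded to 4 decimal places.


d1 = (ln(S/K) + (r - q + 0.5*sigma^2) * T) / (sigma * sqrt(T)) = -0.08816747
d2 = d1 - sigma * sqrt(T) = -0.36393912
exp(-rT) = 0.96947557; exp(-qT) = 1.00000000
C = S_0 * exp(-qT) * N(d1) - K * exp(-rT) * N(d2)
N(d1) = 0.46487179; N(d2) = 0.35795174
C = 27.7000 * 1.00000000 * 0.46487179 - 30.4100 * 0.96947557 * 0.35795174 = 2.3239

Answer: Price = 2.3239


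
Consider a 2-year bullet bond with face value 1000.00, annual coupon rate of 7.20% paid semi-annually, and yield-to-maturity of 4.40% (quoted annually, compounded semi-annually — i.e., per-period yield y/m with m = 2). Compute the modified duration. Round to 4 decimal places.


Coupon per period c = face * coupon_rate / m = 36.000000
Periods per year m = 2; per-period yield y/m = 0.022000
Number of cashflows N = 4
Cashflows (t years, CF_t, discount factor 1/(1+y/m)^(m*t), PV):
  t = 0.5000: CF_t = 36.000000, DF = 0.978474, PV = 35.225049
  t = 1.0000: CF_t = 36.000000, DF = 0.957411, PV = 34.466780
  t = 1.5000: CF_t = 36.000000, DF = 0.936801, PV = 33.724833
  t = 2.0000: CF_t = 1036.000000, DF = 0.916635, PV = 949.633818
Price P = sum_t PV_t = 1053.050480
First compute Macaulay numerator sum_t t * PV_t:
  t * PV_t at t = 0.5000: 17.612524
  t * PV_t at t = 1.0000: 34.466780
  t * PV_t at t = 1.5000: 50.587250
  t * PV_t at t = 2.0000: 1899.267636
Macaulay duration D = 2001.934191 / 1053.050480 = 1.901081
Modified duration = D / (1 + y/m) = 1.901081 / (1 + 0.022000) = 1.860157

Answer: Modified duration = 1.8602


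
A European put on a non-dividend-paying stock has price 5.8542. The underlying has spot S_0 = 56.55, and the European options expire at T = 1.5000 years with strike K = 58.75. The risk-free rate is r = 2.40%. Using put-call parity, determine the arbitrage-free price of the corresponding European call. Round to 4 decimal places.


Put-call parity: C - P = S_0 * exp(-qT) - K * exp(-rT).
S_0 * exp(-qT) = 56.5500 * 1.00000000 = 56.55000000
K * exp(-rT) = 58.7500 * 0.96464029 = 56.67261724
C = P + S*exp(-qT) - K*exp(-rT)
C = 5.8542 + 56.55000000 - 56.67261724 = 5.7316

Answer: Call price = 5.7316


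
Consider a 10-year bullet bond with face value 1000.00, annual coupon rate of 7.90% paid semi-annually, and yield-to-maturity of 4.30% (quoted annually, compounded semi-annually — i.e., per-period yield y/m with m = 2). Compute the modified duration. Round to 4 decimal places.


Answer: Modified duration = 7.3246

Derivation:
Coupon per period c = face * coupon_rate / m = 39.500000
Periods per year m = 2; per-period yield y/m = 0.021500
Number of cashflows N = 20
Cashflows (t years, CF_t, discount factor 1/(1+y/m)^(m*t), PV):
  t = 0.5000: CF_t = 39.500000, DF = 0.978953, PV = 38.668625
  t = 1.0000: CF_t = 39.500000, DF = 0.958348, PV = 37.854748
  t = 1.5000: CF_t = 39.500000, DF = 0.938177, PV = 37.058000
  t = 2.0000: CF_t = 39.500000, DF = 0.918431, PV = 36.278023
  t = 2.5000: CF_t = 39.500000, DF = 0.899100, PV = 35.514462
  t = 3.0000: CF_t = 39.500000, DF = 0.880177, PV = 34.766972
  t = 3.5000: CF_t = 39.500000, DF = 0.861651, PV = 34.035215
  t = 4.0000: CF_t = 39.500000, DF = 0.843515, PV = 33.318860
  t = 4.5000: CF_t = 39.500000, DF = 0.825762, PV = 32.617582
  t = 5.0000: CF_t = 39.500000, DF = 0.808381, PV = 31.931064
  t = 5.5000: CF_t = 39.500000, DF = 0.791367, PV = 31.258995
  t = 6.0000: CF_t = 39.500000, DF = 0.774711, PV = 30.601072
  t = 6.5000: CF_t = 39.500000, DF = 0.758405, PV = 29.956997
  t = 7.0000: CF_t = 39.500000, DF = 0.742442, PV = 29.326478
  t = 7.5000: CF_t = 39.500000, DF = 0.726816, PV = 28.709229
  t = 8.0000: CF_t = 39.500000, DF = 0.711518, PV = 28.104972
  t = 8.5000: CF_t = 39.500000, DF = 0.696543, PV = 27.513433
  t = 9.0000: CF_t = 39.500000, DF = 0.681882, PV = 26.934345
  t = 9.5000: CF_t = 39.500000, DF = 0.667530, PV = 26.367445
  t = 10.0000: CF_t = 1039.500000, DF = 0.653480, PV = 679.292898
Price P = sum_t PV_t = 1290.109414
First compute Macaulay numerator sum_t t * PV_t:
  t * PV_t at t = 0.5000: 19.334312
  t * PV_t at t = 1.0000: 37.854748
  t * PV_t at t = 1.5000: 55.587001
  t * PV_t at t = 2.0000: 72.556046
  t * PV_t at t = 2.5000: 88.786155
  t * PV_t at t = 3.0000: 104.300916
  t * PV_t at t = 3.5000: 119.123253
  t * PV_t at t = 4.0000: 133.275438
  t * PV_t at t = 4.5000: 146.779117
  t * PV_t at t = 5.0000: 159.655318
  t * PV_t at t = 5.5000: 171.924474
  t * PV_t at t = 6.0000: 183.606433
  t * PV_t at t = 6.5000: 194.720479
  t * PV_t at t = 7.0000: 205.285343
  t * PV_t at t = 7.5000: 215.319218
  t * PV_t at t = 8.0000: 224.839778
  t * PV_t at t = 8.5000: 233.864184
  t * PV_t at t = 9.0000: 242.409105
  t * PV_t at t = 9.5000: 250.490727
  t * PV_t at t = 10.0000: 6792.928984
Macaulay duration D = 9652.641028 / 1290.109414 = 7.482033
Modified duration = D / (1 + y/m) = 7.482033 / (1 + 0.021500) = 7.324555


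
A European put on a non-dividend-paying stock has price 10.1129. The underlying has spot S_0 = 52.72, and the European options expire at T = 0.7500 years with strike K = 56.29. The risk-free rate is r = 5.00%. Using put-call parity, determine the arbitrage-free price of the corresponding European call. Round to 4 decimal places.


Answer: Call price = 8.6147

Derivation:
Put-call parity: C - P = S_0 * exp(-qT) - K * exp(-rT).
S_0 * exp(-qT) = 52.7200 * 1.00000000 = 52.72000000
K * exp(-rT) = 56.2900 * 0.96319442 = 54.21821377
C = P + S*exp(-qT) - K*exp(-rT)
C = 10.1129 + 52.72000000 - 54.21821377 = 8.6147


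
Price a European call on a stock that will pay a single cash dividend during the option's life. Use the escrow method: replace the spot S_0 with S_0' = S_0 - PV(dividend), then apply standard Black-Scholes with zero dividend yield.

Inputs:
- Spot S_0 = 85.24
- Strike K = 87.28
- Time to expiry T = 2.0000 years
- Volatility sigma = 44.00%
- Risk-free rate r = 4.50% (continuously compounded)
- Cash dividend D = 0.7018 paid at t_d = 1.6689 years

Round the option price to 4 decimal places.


Answer: Price = 22.5727

Derivation:
PV(D) = D * exp(-r * t_d) = 0.7018 * 0.92765025 = 0.65102495
S_0' = S_0 - PV(D) = 85.2400 - 0.65102495 = 84.58897505
d1 = (ln(S_0'/K) + (r + sigma^2/2)*T) / (sigma*sqrt(T)) = 0.40543349
d2 = d1 - sigma*sqrt(T) = -0.21682048
exp(-rT) = 0.91393119
N(d1) = 0.65742055; N(d2) = 0.41417413
C = S_0' * N(d1) - K * exp(-rT) * N(d2) = 84.58897505 * 0.65742055 - 87.2800 * 0.91393119 * 0.41417413 = 22.5727


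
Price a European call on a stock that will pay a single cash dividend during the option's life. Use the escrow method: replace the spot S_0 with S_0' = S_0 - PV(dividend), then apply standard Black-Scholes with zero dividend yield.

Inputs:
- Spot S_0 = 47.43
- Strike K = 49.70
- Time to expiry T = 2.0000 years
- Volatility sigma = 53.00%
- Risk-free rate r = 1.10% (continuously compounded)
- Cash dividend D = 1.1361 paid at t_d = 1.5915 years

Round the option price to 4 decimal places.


Answer: Price = 12.7433

Derivation:
PV(D) = D * exp(-r * t_d) = 1.1361 * 0.98264585 = 1.11638395
S_0' = S_0 - PV(D) = 47.4300 - 1.11638395 = 46.31361605
d1 = (ln(S_0'/K) + (r + sigma^2/2)*T) / (sigma*sqrt(T)) = 0.30996769
d2 = d1 - sigma*sqrt(T) = -0.43956550
exp(-rT) = 0.97824024
N(d1) = 0.62170724; N(d2) = 0.33012592
C = S_0' * N(d1) - K * exp(-rT) * N(d2) = 46.31361605 * 0.62170724 - 49.7000 * 0.97824024 * 0.33012592 = 12.7433


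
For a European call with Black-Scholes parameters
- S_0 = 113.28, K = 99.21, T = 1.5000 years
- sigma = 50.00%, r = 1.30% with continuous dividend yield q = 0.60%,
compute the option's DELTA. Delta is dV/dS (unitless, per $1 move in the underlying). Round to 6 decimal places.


Answer: Delta = 0.699049

Derivation:
d1 = 0.5399064279; d2 = -0.0724660078
phi(d1) = 0.3448354237; exp(-qT) = 0.9910403788; exp(-rT) = 0.9806888952
N(d1) = 0.7053692176
Delta = exp(-qT) * N(d1) = 0.9910403788 * 0.7053692176 = 0.699049


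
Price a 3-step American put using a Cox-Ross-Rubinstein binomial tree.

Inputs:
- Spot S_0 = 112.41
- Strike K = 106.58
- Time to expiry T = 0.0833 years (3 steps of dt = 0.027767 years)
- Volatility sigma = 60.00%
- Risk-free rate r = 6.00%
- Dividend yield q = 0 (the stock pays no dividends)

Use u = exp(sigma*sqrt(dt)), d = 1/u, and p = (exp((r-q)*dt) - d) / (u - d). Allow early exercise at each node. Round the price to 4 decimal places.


dt = T/N = 0.027767
u = exp(sigma*sqrt(dt)) = 1.105149; d = 1/u = 0.904856
p = (exp((r-q)*dt) - d) / (u - d) = 0.483351
Discount per step: exp(-r*dt) = 0.998335
Stock lattice S(k, i) with i counting down-moves:
  k=0: S(0,0) = 112.4100
  k=1: S(1,0) = 124.2298; S(1,1) = 101.7148
  k=2: S(2,0) = 137.2924; S(2,1) = 112.4100; S(2,2) = 92.0372
  k=3: S(3,0) = 151.7285; S(3,1) = 124.2298; S(3,2) = 101.7148; S(3,3) = 83.2804
Terminal payoffs V(N, i) = max(K - S_T, 0):
  V(3,0) = 0.000000; V(3,1) = 0.000000; V(3,2) = 4.865191; V(3,3) = 23.299627
Backward induction: V(k, i) = exp(-r*dt) * [p * V(k+1, i) + (1-p) * V(k+1, i+1)]; then take max(V_cont, immediate exercise) for American.
  V(2,0) = exp(-r*dt) * [p*0.000000 + (1-p)*0.000000] = 0.000000; exercise = 0.000000; V(2,0) = max -> 0.000000
  V(2,1) = exp(-r*dt) * [p*0.000000 + (1-p)*4.865191] = 2.509414; exercise = 0.000000; V(2,1) = max -> 2.509414
  V(2,2) = exp(-r*dt) * [p*4.865191 + (1-p)*23.299627] = 14.365380; exercise = 14.542794; V(2,2) = max -> 14.542794
  V(1,0) = exp(-r*dt) * [p*0.000000 + (1-p)*2.509414] = 1.294329; exercise = 0.000000; V(1,0) = max -> 1.294329
  V(1,1) = exp(-r*dt) * [p*2.509414 + (1-p)*14.542794] = 8.711927; exercise = 4.865191; V(1,1) = max -> 8.711927
  V(0,0) = exp(-r*dt) * [p*1.294329 + (1-p)*8.711927] = 5.118094; exercise = 0.000000; V(0,0) = max -> 5.118094

Answer: Price = V(0,0) = 5.1181


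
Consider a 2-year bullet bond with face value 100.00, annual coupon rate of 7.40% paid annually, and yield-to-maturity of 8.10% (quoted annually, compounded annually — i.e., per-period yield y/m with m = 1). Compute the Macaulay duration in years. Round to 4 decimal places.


Coupon per period c = face * coupon_rate / m = 7.400000
Periods per year m = 1; per-period yield y/m = 0.081000
Number of cashflows N = 2
Cashflows (t years, CF_t, discount factor 1/(1+y/m)^(m*t), PV):
  t = 1.0000: CF_t = 7.400000, DF = 0.925069, PV = 6.845513
  t = 2.0000: CF_t = 107.400000, DF = 0.855753, PV = 91.907911
Price P = sum_t PV_t = 98.753424
Macaulay numerator sum_t t * PV_t:
  t * PV_t at t = 1.0000: 6.845513
  t * PV_t at t = 2.0000: 183.815821
Macaulay duration D = (sum_t t * PV_t) / P = 190.661335 / 98.753424 = 1.930681

Answer: Macaulay duration = 1.9307 years


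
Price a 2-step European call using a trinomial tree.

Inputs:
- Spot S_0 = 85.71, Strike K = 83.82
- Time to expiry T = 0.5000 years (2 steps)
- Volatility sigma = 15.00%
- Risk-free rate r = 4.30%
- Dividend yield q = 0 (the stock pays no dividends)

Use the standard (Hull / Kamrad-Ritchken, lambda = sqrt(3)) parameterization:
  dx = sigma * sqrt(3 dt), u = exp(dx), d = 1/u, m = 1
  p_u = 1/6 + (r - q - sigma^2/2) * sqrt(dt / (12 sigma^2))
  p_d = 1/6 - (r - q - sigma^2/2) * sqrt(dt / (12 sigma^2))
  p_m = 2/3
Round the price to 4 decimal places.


dt = T/N = 0.250000; dx = sigma*sqrt(3*dt) = 0.129904
u = exp(dx) = 1.138719; d = 1/u = 0.878180
p_u = 0.197218, p_m = 0.666667, p_d = 0.136115
Discount per step: exp(-r*dt) = 0.989308
Stock lattice S(k, j) with j the centered position index:
  k=0: S(0,+0) = 85.7100
  k=1: S(1,-1) = 75.2688; S(1,+0) = 85.7100; S(1,+1) = 97.5996
  k=2: S(2,-2) = 66.0995; S(2,-1) = 75.2688; S(2,+0) = 85.7100; S(2,+1) = 97.5996; S(2,+2) = 111.1385
Terminal payoffs V(N, j) = max(S_T - K, 0):
  V(2,-2) = 0.000000; V(2,-1) = 0.000000; V(2,+0) = 1.890000; V(2,+1) = 13.779592; V(2,+2) = 27.318495
Backward induction: V(k, j) = exp(-r*dt) * [p_u * V(k+1, j+1) + p_m * V(k+1, j) + p_d * V(k+1, j-1)]
  V(1,-1) = exp(-r*dt) * [p_u*1.890000 + p_m*0.000000 + p_d*0.000000] = 0.368757
  V(1,+0) = exp(-r*dt) * [p_u*13.779592 + p_m*1.890000 + p_d*0.000000] = 3.935055
  V(1,+1) = exp(-r*dt) * [p_u*27.318495 + p_m*13.779592 + p_d*1.890000] = 14.672772
  V(0,+0) = exp(-r*dt) * [p_u*14.672772 + p_m*3.935055 + p_d*0.368757] = 5.507772

Answer: Price = V(0,0) = 5.5078


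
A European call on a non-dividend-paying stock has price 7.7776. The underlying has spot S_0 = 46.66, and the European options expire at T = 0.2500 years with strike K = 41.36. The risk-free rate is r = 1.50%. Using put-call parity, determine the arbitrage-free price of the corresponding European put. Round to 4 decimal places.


Answer: Put price = 2.3228

Derivation:
Put-call parity: C - P = S_0 * exp(-qT) - K * exp(-rT).
S_0 * exp(-qT) = 46.6600 * 1.00000000 = 46.66000000
K * exp(-rT) = 41.3600 * 0.99625702 = 41.20519045
P = C - S*exp(-qT) + K*exp(-rT)
P = 7.7776 - 46.66000000 + 41.20519045 = 2.3228


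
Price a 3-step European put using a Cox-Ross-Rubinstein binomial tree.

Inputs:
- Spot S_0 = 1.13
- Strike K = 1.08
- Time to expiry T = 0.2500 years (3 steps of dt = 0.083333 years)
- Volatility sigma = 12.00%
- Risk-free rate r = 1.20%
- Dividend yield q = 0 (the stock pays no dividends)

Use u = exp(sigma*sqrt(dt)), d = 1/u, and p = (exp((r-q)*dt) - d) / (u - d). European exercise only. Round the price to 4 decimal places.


Answer: Price = V(0,0) = 0.0074

Derivation:
dt = T/N = 0.083333
u = exp(sigma*sqrt(dt)) = 1.035248; d = 1/u = 0.965952
p = (exp((r-q)*dt) - d) / (u - d) = 0.505779
Discount per step: exp(-r*dt) = 0.999000
Stock lattice S(k, i) with i counting down-moves:
  k=0: S(0,0) = 1.1300
  k=1: S(1,0) = 1.1698; S(1,1) = 1.0915
  k=2: S(2,0) = 1.2111; S(2,1) = 1.1300; S(2,2) = 1.0544
  k=3: S(3,0) = 1.2538; S(3,1) = 1.1698; S(3,2) = 1.0915; S(3,3) = 1.0185
Terminal payoffs V(N, i) = max(K - S_T, 0):
  V(3,0) = 0.000000; V(3,1) = 0.000000; V(3,2) = 0.000000; V(3,3) = 0.061537
Backward induction: V(k, i) = exp(-r*dt) * [p * V(k+1, i) + (1-p) * V(k+1, i+1)].
  V(2,0) = exp(-r*dt) * [p*0.000000 + (1-p)*0.000000] = 0.000000
  V(2,1) = exp(-r*dt) * [p*0.000000 + (1-p)*0.000000] = 0.000000
  V(2,2) = exp(-r*dt) * [p*0.000000 + (1-p)*0.061537] = 0.030383
  V(1,0) = exp(-r*dt) * [p*0.000000 + (1-p)*0.000000] = 0.000000
  V(1,1) = exp(-r*dt) * [p*0.000000 + (1-p)*0.030383] = 0.015001
  V(0,0) = exp(-r*dt) * [p*0.000000 + (1-p)*0.015001] = 0.007406


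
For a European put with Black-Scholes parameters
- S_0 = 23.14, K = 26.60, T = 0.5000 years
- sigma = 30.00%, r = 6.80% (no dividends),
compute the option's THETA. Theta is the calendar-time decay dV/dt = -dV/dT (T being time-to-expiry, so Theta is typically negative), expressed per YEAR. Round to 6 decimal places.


Answer: Theta = -0.544094

Derivation:
d1 = -0.3905515462; d2 = -0.6026835806
phi(d1) = 0.3696481069; exp(-qT) = 1.0000000000; exp(-rT) = 0.9665715046
Theta = -S*exp(-qT)*phi(d1)*sigma/(2*sqrt(T)) + r*K*exp(-rT)*N(-d2) - q*S*exp(-qT)*N(-d1)
N(-d1) = 0.6519356265; N(-d2) = 0.7266403967; sqrt(T) = 0.7071067812
Term 1 = -23.1400 * 1.0000000000 * 0.3696481069 * 0.3000 / (2 * 0.7071067812) = -1.8145047016
Term 2 = 0.0680 * 26.6000 * 0.9665715046 * 0.7266403967 = 1.2704105019
Term 3 = 0 (no dividend yield, q = 0)
Theta = -1.8145047016 + (1.2704105019) + (0.0000000000) = -0.544094


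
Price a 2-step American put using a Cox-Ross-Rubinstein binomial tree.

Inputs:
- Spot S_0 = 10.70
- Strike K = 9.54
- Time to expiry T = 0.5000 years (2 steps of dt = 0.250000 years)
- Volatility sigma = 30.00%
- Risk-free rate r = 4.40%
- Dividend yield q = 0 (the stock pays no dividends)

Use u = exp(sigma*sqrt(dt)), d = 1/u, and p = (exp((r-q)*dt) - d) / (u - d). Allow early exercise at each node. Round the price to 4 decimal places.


dt = T/N = 0.250000
u = exp(sigma*sqrt(dt)) = 1.161834; d = 1/u = 0.860708
p = (exp((r-q)*dt) - d) / (u - d) = 0.499301
Discount per step: exp(-r*dt) = 0.989060
Stock lattice S(k, i) with i counting down-moves:
  k=0: S(0,0) = 10.7000
  k=1: S(1,0) = 12.4316; S(1,1) = 9.2096
  k=2: S(2,0) = 14.4435; S(2,1) = 10.7000; S(2,2) = 7.9268
Terminal payoffs V(N, i) = max(K - S_T, 0):
  V(2,0) = 0.000000; V(2,1) = 0.000000; V(2,2) = 1.613245
Backward induction: V(k, i) = exp(-r*dt) * [p * V(k+1, i) + (1-p) * V(k+1, i+1)]; then take max(V_cont, immediate exercise) for American.
  V(1,0) = exp(-r*dt) * [p*0.000000 + (1-p)*0.000000] = 0.000000; exercise = 0.000000; V(1,0) = max -> 0.000000
  V(1,1) = exp(-r*dt) * [p*0.000000 + (1-p)*1.613245] = 0.798913; exercise = 0.330425; V(1,1) = max -> 0.798913
  V(0,0) = exp(-r*dt) * [p*0.000000 + (1-p)*0.798913] = 0.395639; exercise = 0.000000; V(0,0) = max -> 0.395639

Answer: Price = V(0,0) = 0.3956


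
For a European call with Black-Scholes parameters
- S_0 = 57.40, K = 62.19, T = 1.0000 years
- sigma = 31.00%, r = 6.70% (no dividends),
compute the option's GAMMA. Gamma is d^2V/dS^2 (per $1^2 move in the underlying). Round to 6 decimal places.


d1 = 0.1125809297; d2 = -0.1974190703
phi(d1) = 0.3964220842; exp(-qT) = 1.0000000000; exp(-rT) = 0.9351952013
Gamma = exp(-qT) * phi(d1) / (S * sigma * sqrt(T)) = 1.0000000000 * 0.3964220842 / (57.4000 * 0.3100 * 1.0000000000) = 0.022278

Answer: Gamma = 0.022278


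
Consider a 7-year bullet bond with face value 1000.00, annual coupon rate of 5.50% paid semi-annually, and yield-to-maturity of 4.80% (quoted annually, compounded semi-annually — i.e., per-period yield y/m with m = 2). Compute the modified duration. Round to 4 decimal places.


Answer: Modified duration = 5.7907

Derivation:
Coupon per period c = face * coupon_rate / m = 27.500000
Periods per year m = 2; per-period yield y/m = 0.024000
Number of cashflows N = 14
Cashflows (t years, CF_t, discount factor 1/(1+y/m)^(m*t), PV):
  t = 0.5000: CF_t = 27.500000, DF = 0.976562, PV = 26.855469
  t = 1.0000: CF_t = 27.500000, DF = 0.953674, PV = 26.226044
  t = 1.5000: CF_t = 27.500000, DF = 0.931323, PV = 25.611371
  t = 2.0000: CF_t = 27.500000, DF = 0.909495, PV = 25.011104
  t = 2.5000: CF_t = 27.500000, DF = 0.888178, PV = 24.424907
  t = 3.0000: CF_t = 27.500000, DF = 0.867362, PV = 23.852448
  t = 3.5000: CF_t = 27.500000, DF = 0.847033, PV = 23.293406
  t = 4.0000: CF_t = 27.500000, DF = 0.827181, PV = 22.747467
  t = 4.5000: CF_t = 27.500000, DF = 0.807794, PV = 22.214323
  t = 5.0000: CF_t = 27.500000, DF = 0.788861, PV = 21.693675
  t = 5.5000: CF_t = 27.500000, DF = 0.770372, PV = 21.185229
  t = 6.0000: CF_t = 27.500000, DF = 0.752316, PV = 20.688701
  t = 6.5000: CF_t = 27.500000, DF = 0.734684, PV = 20.203809
  t = 7.0000: CF_t = 1027.500000, DF = 0.717465, PV = 737.195096
Price P = sum_t PV_t = 1041.203048
First compute Macaulay numerator sum_t t * PV_t:
  t * PV_t at t = 0.5000: 13.427734
  t * PV_t at t = 1.0000: 26.226044
  t * PV_t at t = 1.5000: 38.417056
  t * PV_t at t = 2.0000: 50.022209
  t * PV_t at t = 2.5000: 61.062266
  t * PV_t at t = 3.0000: 71.557343
  t * PV_t at t = 3.5000: 81.526921
  t * PV_t at t = 4.0000: 90.989867
  t * PV_t at t = 4.5000: 99.964454
  t * PV_t at t = 5.0000: 108.468374
  t * PV_t at t = 5.5000: 116.518762
  t * PV_t at t = 6.0000: 124.132203
  t * PV_t at t = 6.5000: 131.324760
  t * PV_t at t = 7.0000: 5160.365673
Macaulay duration D = 6174.003667 / 1041.203048 = 5.929683
Modified duration = D / (1 + y/m) = 5.929683 / (1 + 0.024000) = 5.790706


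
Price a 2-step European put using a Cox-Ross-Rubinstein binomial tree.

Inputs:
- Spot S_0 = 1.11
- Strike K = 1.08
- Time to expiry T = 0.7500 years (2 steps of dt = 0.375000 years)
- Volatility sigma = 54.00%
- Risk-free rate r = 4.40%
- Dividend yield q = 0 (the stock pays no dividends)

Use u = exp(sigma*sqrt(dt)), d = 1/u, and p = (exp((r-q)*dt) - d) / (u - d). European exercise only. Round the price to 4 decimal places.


dt = T/N = 0.375000
u = exp(sigma*sqrt(dt)) = 1.391916; d = 1/u = 0.718434
p = (exp((r-q)*dt) - d) / (u - d) = 0.442778
Discount per step: exp(-r*dt) = 0.983635
Stock lattice S(k, i) with i counting down-moves:
  k=0: S(0,0) = 1.1100
  k=1: S(1,0) = 1.5450; S(1,1) = 0.7975
  k=2: S(2,0) = 2.1505; S(2,1) = 1.1100; S(2,2) = 0.5729
Terminal payoffs V(N, i) = max(K - S_T, 0):
  V(2,0) = 0.000000; V(2,1) = 0.000000; V(2,2) = 0.507076
Backward induction: V(k, i) = exp(-r*dt) * [p * V(k+1, i) + (1-p) * V(k+1, i+1)].
  V(1,0) = exp(-r*dt) * [p*0.000000 + (1-p)*0.000000] = 0.000000
  V(1,1) = exp(-r*dt) * [p*0.000000 + (1-p)*0.507076] = 0.277930
  V(0,0) = exp(-r*dt) * [p*0.000000 + (1-p)*0.277930] = 0.152335

Answer: Price = V(0,0) = 0.1523
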